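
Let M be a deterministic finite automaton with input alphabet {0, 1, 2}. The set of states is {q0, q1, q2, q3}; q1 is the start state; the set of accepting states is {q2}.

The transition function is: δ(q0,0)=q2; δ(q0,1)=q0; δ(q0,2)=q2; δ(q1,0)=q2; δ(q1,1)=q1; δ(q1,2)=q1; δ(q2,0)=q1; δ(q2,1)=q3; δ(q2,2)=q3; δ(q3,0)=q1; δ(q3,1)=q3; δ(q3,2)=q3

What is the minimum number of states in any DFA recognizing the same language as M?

States {q0} cannot be reached from the start state, so discard them.
Start with accepting vs non-accepting: {q2} | {q1,q3}.
Split {q1,q3} by δ(·,0) → {q1} and {q3}.
No further refinement is possible. Final partition (3 blocks): {q2} | {q1} | {q3}.

3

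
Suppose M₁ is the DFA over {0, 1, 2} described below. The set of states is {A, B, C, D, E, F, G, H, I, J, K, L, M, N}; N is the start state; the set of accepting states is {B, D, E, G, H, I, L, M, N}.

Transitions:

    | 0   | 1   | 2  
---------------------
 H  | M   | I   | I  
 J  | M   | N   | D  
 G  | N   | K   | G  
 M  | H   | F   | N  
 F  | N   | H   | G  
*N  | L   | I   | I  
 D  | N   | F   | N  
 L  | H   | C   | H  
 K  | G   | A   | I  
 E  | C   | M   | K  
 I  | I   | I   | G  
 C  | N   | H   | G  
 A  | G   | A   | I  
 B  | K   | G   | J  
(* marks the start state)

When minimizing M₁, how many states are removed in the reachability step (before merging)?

4

BFS from N reaches {A, C, F, G, H, I, K, L, M, N}; the 4 state(s) B, D, E, J are never visited.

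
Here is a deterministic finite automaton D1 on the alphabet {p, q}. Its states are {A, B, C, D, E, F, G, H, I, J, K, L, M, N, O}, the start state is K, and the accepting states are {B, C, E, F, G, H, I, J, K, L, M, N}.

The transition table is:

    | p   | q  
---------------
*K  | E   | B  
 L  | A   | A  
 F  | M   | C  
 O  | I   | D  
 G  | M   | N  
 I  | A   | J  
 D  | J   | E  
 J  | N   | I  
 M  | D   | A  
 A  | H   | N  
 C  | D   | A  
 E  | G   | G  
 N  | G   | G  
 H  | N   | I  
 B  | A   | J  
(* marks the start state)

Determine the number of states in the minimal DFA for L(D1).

Reachable states from the start: {A,B,D,E,G,H,I,J,K,M,N}. Unreachable: {C,F,L,O} — drop them.
Start with accepting vs non-accepting: {B,E,G,H,I,J,K,M,N} | {A,D}.
Split {B,E,G,H,I,J,K,M,N} by δ(·,p) → {E,G,H,J,K,N} and {B,I,M}.
Refine {E,G,H,J,K,N} on symbol p: members go to different blocks, giving {E,H,J,K,N} and {G}.
On input p, block {E,H,J,K,N} splits into {H,J,K} and {E,N}.
Refine {B,I,M} on symbol q: members go to different blocks, giving {B,I} and {M}.
No further refinement is possible. Final partition (6 blocks): {H,J,K} | {A,D} | {B,I} | {G} | {E,N} | {M}.

6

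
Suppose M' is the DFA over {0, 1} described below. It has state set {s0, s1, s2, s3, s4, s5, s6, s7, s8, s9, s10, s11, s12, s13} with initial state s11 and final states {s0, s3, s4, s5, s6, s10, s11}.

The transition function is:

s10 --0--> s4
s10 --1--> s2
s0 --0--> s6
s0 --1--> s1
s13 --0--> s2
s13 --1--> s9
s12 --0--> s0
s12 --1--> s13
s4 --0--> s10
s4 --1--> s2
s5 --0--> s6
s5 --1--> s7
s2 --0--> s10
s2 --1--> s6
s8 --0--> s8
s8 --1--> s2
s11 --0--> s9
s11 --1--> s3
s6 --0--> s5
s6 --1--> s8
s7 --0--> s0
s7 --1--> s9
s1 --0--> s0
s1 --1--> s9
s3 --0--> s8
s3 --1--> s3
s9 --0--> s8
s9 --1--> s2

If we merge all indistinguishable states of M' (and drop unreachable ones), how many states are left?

7

First remove the unreachable states {s12,s13}; 12 states remain.
Initial partition by acceptance: {s0,s3,s4,s5,s6,s10,s11} | {s1,s2,s7,s8,s9}.
Refine {s0,s3,s4,s5,s6,s10,s11} on symbol 0: members go to different blocks, giving {s0,s4,s5,s6,s10} and {s3,s11}.
Split {s1,s2,s7,s8,s9} by δ(·,0) → {s1,s2,s7} and {s8,s9}.
Split {s0,s4,s5,s6,s10} by δ(·,1) → {s0,s4,s5,s10} and {s6}.
Refine {s0,s4,s5,s10} on symbol 0: members go to different blocks, giving {s0,s5} and {s4,s10}.
Refine {s1,s2,s7} on symbol 0: members go to different blocks, giving {s1,s7} and {s2}.
Stable partition: {s0,s5} | {s1,s7} | {s3,s11} | {s8,s9} | {s6} | {s4,s10} | {s2} — 7 equivalence classes.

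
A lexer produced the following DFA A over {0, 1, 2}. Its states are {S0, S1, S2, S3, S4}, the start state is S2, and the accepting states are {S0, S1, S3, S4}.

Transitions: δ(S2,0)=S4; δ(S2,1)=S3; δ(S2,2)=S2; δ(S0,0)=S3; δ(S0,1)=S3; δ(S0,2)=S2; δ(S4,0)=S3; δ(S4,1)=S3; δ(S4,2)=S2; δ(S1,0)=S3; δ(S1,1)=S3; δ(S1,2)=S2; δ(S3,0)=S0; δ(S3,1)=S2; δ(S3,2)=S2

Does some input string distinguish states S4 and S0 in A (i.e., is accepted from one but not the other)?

States {S1} cannot be reached from the start state, so discard them.
Start with accepting vs non-accepting: {S0,S3,S4} | {S2}.
On input 1, block {S0,S3,S4} splits into {S0,S4} and {S3}.
No further refinement is possible. Final partition (3 blocks): {S0,S4} | {S2} | {S3}.
S4 and S0 lie in the same block of the stable partition, so they are equivalent — no string distinguishes them.

No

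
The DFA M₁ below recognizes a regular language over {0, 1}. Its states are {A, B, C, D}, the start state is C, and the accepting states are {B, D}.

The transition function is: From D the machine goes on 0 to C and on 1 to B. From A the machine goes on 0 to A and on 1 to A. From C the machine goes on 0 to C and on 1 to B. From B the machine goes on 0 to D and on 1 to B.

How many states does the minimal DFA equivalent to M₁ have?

3

Reachable states from the start: {B,C,D}. Unreachable: {A} — drop them.
P0 = {B,D} | {C}.
On input 0, block {B,D} splits into {B} and {D}.
No further refinement is possible. Final partition (3 blocks): {B} | {C} | {D}.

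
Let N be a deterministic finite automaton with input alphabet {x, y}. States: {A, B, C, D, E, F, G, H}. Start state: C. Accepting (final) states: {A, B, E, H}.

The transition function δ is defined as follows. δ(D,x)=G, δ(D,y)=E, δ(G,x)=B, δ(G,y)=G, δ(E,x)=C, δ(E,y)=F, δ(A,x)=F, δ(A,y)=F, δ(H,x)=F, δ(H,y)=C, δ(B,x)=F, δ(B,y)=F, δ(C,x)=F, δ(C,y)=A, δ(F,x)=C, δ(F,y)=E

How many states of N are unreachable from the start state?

4

No path from C leads to B, D, G, H; the other 4 states are all reachable.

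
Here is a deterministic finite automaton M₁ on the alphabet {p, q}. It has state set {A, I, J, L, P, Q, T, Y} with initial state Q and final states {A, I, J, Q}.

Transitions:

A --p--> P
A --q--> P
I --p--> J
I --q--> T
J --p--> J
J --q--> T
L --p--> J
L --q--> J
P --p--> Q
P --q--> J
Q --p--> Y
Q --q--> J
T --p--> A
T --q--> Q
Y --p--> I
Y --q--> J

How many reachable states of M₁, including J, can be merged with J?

First remove the unreachable states {L}; 7 states remain.
P0 = {A,I,J,Q} | {P,T,Y}.
Split {A,I,J,Q} by δ(·,p) → {I,J} and {A,Q}.
Split {P,T,Y} by δ(·,p) → {P,T} and {Y}.
Split {P,T} by δ(·,q) → {P} and {T}.
On input p, block {A,Q} splits into {Q} and {A}.
No further refinement is possible. Final partition (6 blocks): {I,J} | {P} | {Q} | {Y} | {T} | {A}.
The equivalence class containing J is {I,J}, of size 2.

2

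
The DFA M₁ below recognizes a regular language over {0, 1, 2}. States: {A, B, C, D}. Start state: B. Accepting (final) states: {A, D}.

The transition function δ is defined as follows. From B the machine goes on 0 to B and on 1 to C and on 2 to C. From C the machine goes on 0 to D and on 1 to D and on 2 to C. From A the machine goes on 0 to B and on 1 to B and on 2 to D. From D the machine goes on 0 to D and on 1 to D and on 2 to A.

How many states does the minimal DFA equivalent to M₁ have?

All states are reachable from the start state.
Start with accepting vs non-accepting: {A,D} | {B,C}.
Split {A,D} by δ(·,0) → {A} and {D}.
Split {B,C} by δ(·,0) → {B} and {C}.
The partition is now stable with 4 blocks: {A} | {B} | {D} | {C}.

4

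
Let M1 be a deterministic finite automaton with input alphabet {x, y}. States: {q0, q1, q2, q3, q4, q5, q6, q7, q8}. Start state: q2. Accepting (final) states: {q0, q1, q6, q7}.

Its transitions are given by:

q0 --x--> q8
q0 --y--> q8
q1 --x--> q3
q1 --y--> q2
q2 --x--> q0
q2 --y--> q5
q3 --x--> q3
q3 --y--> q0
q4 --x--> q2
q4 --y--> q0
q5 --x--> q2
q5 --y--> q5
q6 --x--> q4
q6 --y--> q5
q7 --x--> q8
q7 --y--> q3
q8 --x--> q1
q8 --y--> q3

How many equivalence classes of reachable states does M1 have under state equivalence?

6

First remove the unreachable states {q4,q6,q7}; 6 states remain.
Start with accepting vs non-accepting: {q0,q1} | {q2,q3,q5,q8}.
Refine {q2,q3,q5,q8} on symbol x: members go to different blocks, giving {q2,q8} and {q3,q5}.
Refine {q0,q1} on symbol x: members go to different blocks, giving {q0} and {q1}.
On input x, block {q2,q8} splits into {q2} and {q8}.
Refine {q3,q5} on symbol x: members go to different blocks, giving {q3} and {q5}.
No further refinement is possible. Final partition (6 blocks): {q0} | {q2} | {q3} | {q1} | {q8} | {q5}.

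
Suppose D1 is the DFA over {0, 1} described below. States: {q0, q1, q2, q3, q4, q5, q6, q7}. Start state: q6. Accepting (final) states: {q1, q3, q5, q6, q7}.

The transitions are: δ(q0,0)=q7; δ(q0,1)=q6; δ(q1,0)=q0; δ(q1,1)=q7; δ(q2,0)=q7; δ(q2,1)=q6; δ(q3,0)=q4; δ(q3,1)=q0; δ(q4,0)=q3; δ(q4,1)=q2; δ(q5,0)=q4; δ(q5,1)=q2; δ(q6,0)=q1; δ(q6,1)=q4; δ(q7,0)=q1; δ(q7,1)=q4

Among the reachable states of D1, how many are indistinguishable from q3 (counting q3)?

1

States {q5} cannot be reached from the start state, so discard them.
Start with accepting vs non-accepting: {q1,q3,q6,q7} | {q0,q2,q4}.
Refine {q1,q3,q6,q7} on symbol 0: members go to different blocks, giving {q1,q3} and {q6,q7}.
Refine {q1,q3} on symbol 1: members go to different blocks, giving {q1} and {q3}.
Refine {q0,q2,q4} on symbol 0: members go to different blocks, giving {q0,q2} and {q4}.
No further refinement is possible. Final partition (5 blocks): {q1} | {q0,q2} | {q6,q7} | {q3} | {q4}.
The equivalence class containing q3 is {q3}, of size 1.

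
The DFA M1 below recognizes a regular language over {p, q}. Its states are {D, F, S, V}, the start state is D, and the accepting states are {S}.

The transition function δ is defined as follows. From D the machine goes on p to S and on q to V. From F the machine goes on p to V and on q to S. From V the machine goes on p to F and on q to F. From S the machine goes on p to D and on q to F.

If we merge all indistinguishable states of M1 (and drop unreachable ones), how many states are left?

4

Initial partition by acceptance: {S} | {D,F,V}.
Refine {D,F,V} on symbol p: members go to different blocks, giving {F,V} and {D}.
Split {F,V} by δ(·,q) → {V} and {F}.
The partition is now stable with 4 blocks: {S} | {V} | {D} | {F}.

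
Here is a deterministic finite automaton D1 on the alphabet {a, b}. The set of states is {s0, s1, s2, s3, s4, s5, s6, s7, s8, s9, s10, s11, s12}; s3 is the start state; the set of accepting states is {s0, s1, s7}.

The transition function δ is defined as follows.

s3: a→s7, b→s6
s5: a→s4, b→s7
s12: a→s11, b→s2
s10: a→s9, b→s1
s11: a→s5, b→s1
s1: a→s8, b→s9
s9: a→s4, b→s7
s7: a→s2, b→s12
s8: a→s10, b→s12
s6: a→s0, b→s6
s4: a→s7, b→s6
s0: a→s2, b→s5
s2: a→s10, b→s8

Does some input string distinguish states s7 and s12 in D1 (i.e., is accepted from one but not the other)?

Every state is reachable, so we keep all 13.
Start with accepting vs non-accepting: {s0,s1,s7} | {s2,s3,s4,s5,s6,s8,s9,s10,s11,s12}.
Refine {s2,s3,s4,s5,s6,s8,s9,s10,s11,s12} on symbol a: members go to different blocks, giving {s2,s5,s8,s9,s10,s11,s12} and {s3,s4,s6}.
Split {s2,s5,s8,s9,s10,s11,s12} by δ(·,a) → {s2,s8,s10,s11,s12} and {s5,s9}.
Split {s0,s1,s7} by δ(·,b) → {s0,s1} and {s7}.
Split {s2,s8,s10,s11,s12} by δ(·,a) → {s2,s8,s12} and {s10,s11}.
Split {s3,s4,s6} by δ(·,a) → {s3,s4} and {s6}.
Stable partition: {s0,s1} | {s2,s8,s12} | {s3,s4} | {s5,s9} | {s7} | {s10,s11} | {s6} — 7 equivalence classes.
s7 and s12 end up in different blocks, so they are distinguishable. For instance, the string 'ε' is accepted from only s7.

Yes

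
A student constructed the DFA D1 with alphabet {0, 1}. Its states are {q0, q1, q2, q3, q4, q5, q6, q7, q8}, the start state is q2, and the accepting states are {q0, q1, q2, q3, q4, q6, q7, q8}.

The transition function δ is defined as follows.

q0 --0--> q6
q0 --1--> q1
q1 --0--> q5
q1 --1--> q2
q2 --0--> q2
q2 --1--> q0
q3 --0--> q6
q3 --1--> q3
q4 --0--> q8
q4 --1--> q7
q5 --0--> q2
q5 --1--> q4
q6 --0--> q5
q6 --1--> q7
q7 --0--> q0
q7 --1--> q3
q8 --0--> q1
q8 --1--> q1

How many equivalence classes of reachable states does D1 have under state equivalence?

Initial partition by acceptance: {q0,q1,q2,q3,q4,q6,q7,q8} | {q5}.
Refine {q0,q1,q2,q3,q4,q6,q7,q8} on symbol 0: members go to different blocks, giving {q0,q2,q3,q4,q7,q8} and {q1,q6}.
Split {q0,q2,q3,q4,q7,q8} by δ(·,0) → {q0,q3,q8} and {q2,q4,q7}.
On input 1, block {q0,q3,q8} splits into {q0,q8} and {q3}.
Split {q2,q4,q7} by δ(·,0) → {q4,q7} and {q2}.
On input 1, block {q1,q6} splits into {q1} and {q6}.
Split {q0,q8} by δ(·,0) → {q0} and {q8}.
Refine {q4,q7} on symbol 0: members go to different blocks, giving {q4} and {q7}.
No further refinement is possible. Final partition (9 blocks): {q0} | {q5} | {q1} | {q4} | {q3} | {q2} | {q6} | {q8} | {q7}.

9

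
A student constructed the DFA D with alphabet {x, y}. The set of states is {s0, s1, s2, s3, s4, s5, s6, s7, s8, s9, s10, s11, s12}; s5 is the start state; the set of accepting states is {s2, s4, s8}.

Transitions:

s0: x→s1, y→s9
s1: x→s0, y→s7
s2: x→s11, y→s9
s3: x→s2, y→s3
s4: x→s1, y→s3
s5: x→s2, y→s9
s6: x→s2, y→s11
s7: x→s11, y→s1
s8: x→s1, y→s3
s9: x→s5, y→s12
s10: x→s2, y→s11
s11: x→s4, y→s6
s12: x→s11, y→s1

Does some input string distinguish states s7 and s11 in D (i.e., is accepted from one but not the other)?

Yes

States {s8,s10} cannot be reached from the start state, so discard them.
Initial partition by acceptance: {s2,s4} | {s0,s1,s3,s5,s6,s7,s9,s11,s12}.
On input x, block {s0,s1,s3,s5,s6,s7,s9,s11,s12} splits into {s0,s1,s7,s9,s12} and {s3,s5,s6,s11}.
On input x, block {s2,s4} splits into {s2} and {s4}.
Split {s0,s1,s7,s9,s12} by δ(·,x) → {s7,s9,s12} and {s0,s1}.
Split {s7,s9,s12} by δ(·,y) → {s7,s12} and {s9}.
On input x, block {s3,s5,s6,s11} splits into {s3,s5,s6} and {s11}.
Split {s3,s5,s6} by δ(·,y) → {s3} and {s5} and {s6}.
On input y, block {s0,s1} splits into {s0} and {s1}.
No further refinement is possible. Final partition (10 blocks): {s2} | {s7,s12} | {s3} | {s4} | {s0} | {s9} | {s11} | {s5} | {s6} | {s1}.
s7 and s11 end up in different blocks, so they are distinguishable. For instance, the string 'x' is accepted from only s11.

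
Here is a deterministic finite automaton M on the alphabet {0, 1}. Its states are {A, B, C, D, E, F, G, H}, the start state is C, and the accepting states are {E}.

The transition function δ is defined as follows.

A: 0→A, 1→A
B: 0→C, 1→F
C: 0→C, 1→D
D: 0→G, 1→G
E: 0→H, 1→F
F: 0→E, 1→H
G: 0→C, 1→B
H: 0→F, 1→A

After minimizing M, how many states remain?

All states are reachable from the start state.
Start with accepting vs non-accepting: {E} | {A,B,C,D,F,G,H}.
Split {A,B,C,D,F,G,H} by δ(·,0) → {A,B,C,D,G,H} and {F}.
Refine {A,B,C,D,G,H} on symbol 0: members go to different blocks, giving {A,B,C,D,G} and {H}.
Refine {A,B,C,D,G} on symbol 1: members go to different blocks, giving {A,C,D,G} and {B}.
Split {A,C,D,G} by δ(·,1) → {A,C,D} and {G}.
On input 0, block {A,C,D} splits into {A,C} and {D}.
Refine {A,C} on symbol 1: members go to different blocks, giving {A} and {C}.
Stable partition: {E} | {A} | {F} | {H} | {B} | {G} | {D} | {C} — 8 equivalence classes.

8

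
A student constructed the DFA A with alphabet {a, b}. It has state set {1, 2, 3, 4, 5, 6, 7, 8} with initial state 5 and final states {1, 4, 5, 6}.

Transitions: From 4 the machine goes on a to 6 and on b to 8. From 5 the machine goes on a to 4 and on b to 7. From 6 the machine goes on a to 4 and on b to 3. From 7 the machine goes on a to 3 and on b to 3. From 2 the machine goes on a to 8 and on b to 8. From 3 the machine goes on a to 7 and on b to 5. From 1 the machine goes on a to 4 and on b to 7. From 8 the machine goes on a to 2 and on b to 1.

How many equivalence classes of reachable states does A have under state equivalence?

4

Every state is reachable, so we keep all 8.
Initial partition by acceptance: {1,4,5,6} | {2,3,7,8}.
Split {2,3,7,8} by δ(·,b) → {2,7} and {3,8}.
Refine {1,4,5,6} on symbol b: members go to different blocks, giving {1,5} and {4,6}.
Stable partition: {1,5} | {2,7} | {3,8} | {4,6} — 4 equivalence classes.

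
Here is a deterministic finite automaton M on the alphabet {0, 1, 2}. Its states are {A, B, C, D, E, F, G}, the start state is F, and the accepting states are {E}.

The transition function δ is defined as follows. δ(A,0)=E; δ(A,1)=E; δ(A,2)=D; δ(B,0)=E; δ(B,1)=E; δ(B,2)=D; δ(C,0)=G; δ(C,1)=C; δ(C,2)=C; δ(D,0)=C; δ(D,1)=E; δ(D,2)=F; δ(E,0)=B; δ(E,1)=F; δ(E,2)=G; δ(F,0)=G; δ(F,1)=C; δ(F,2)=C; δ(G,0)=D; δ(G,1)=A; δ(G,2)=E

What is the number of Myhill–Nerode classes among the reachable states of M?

Every state is reachable, so we keep all 7.
P0 = {E} | {A,B,C,D,F,G}.
On input 0, block {A,B,C,D,F,G} splits into {C,D,F,G} and {A,B}.
Refine {C,D,F,G} on symbol 1: members go to different blocks, giving {C,F} and {D} and {G}.
The partition is now stable with 5 blocks: {E} | {C,F} | {A,B} | {D} | {G}.

5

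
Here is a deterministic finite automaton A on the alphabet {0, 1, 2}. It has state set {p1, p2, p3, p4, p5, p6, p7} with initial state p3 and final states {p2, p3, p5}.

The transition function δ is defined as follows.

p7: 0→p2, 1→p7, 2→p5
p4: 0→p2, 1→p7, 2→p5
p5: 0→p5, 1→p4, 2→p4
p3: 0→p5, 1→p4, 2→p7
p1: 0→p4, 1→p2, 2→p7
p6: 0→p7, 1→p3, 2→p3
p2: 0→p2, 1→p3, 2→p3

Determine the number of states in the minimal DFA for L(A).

Reachable states from the start: {p2,p3,p4,p5,p7}. Unreachable: {p1,p6} — drop them.
P0 = {p2,p3,p5} | {p4,p7}.
On input 1, block {p2,p3,p5} splits into {p3,p5} and {p2}.
The partition is now stable with 3 blocks: {p3,p5} | {p4,p7} | {p2}.

3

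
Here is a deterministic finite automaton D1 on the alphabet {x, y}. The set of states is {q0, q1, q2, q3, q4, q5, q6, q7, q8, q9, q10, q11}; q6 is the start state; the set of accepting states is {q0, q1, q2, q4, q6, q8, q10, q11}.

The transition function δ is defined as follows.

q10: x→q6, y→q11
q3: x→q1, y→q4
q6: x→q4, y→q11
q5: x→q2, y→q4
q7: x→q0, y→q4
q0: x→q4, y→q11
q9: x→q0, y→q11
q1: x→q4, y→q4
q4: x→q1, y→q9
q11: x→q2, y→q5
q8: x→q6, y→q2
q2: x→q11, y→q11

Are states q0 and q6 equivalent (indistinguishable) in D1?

States {q3,q7,q8,q10} cannot be reached from the start state, so discard them.
Start with accepting vs non-accepting: {q0,q1,q2,q4,q6,q11} | {q5,q9}.
Refine {q0,q1,q2,q4,q6,q11} on symbol y: members go to different blocks, giving {q0,q1,q2,q6} and {q4,q11}.
The partition is now stable with 3 blocks: {q0,q1,q2,q6} | {q5,q9} | {q4,q11}.
q0 and q6 lie in the same block of the stable partition, so they are equivalent — no string distinguishes them.

Yes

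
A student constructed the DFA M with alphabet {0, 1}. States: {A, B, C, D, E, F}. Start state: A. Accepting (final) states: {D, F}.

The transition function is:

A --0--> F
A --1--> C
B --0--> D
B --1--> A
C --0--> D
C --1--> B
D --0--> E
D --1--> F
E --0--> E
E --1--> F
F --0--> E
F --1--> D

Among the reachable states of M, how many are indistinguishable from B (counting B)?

3

Every state is reachable, so we keep all 6.
P0 = {D,F} | {A,B,C,E}.
Split {A,B,C,E} by δ(·,0) → {A,B,C} and {E}.
Stable partition: {D,F} | {A,B,C} | {E} — 3 equivalence classes.
State B belongs to the block {A,B,C}, which has 3 states.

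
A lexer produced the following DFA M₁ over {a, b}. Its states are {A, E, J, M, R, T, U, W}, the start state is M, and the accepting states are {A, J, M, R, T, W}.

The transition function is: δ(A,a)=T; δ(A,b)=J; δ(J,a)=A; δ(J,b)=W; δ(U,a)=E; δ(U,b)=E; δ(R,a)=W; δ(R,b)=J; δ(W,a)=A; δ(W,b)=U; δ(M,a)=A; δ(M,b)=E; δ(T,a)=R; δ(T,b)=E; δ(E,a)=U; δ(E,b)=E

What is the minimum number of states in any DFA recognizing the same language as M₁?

4

Initial partition by acceptance: {A,J,M,R,T,W} | {E,U}.
On input b, block {A,J,M,R,T,W} splits into {M,T,W} and {A,J,R}.
Split {A,J,R} by δ(·,a) → {A,R} and {J}.
Stable partition: {M,T,W} | {E,U} | {A,R} | {J} — 4 equivalence classes.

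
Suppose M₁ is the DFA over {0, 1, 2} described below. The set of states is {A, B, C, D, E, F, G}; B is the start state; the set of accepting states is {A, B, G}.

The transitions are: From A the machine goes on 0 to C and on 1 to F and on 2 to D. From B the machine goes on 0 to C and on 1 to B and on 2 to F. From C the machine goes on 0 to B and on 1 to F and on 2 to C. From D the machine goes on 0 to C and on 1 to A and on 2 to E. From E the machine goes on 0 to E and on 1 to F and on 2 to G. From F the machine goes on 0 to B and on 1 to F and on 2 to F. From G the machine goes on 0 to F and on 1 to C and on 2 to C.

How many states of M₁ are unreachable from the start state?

4

BFS from B reaches {B, C, F}; the 4 state(s) A, D, E, G are never visited.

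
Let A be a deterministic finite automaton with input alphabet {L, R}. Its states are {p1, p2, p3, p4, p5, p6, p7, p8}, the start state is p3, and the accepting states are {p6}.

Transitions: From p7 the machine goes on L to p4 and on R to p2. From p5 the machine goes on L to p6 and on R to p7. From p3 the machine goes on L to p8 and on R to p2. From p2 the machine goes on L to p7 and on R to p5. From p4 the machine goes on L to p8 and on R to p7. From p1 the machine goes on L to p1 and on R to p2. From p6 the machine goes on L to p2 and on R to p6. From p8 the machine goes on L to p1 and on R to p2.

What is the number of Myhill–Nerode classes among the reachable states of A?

6

Start with accepting vs non-accepting: {p6} | {p1,p2,p3,p4,p5,p7,p8}.
Split {p1,p2,p3,p4,p5,p7,p8} by δ(·,L) → {p1,p2,p3,p4,p7,p8} and {p5}.
On input R, block {p1,p2,p3,p4,p7,p8} splits into {p1,p3,p4,p7,p8} and {p2}.
Refine {p1,p3,p4,p7,p8} on symbol R: members go to different blocks, giving {p1,p3,p7,p8} and {p4}.
On input L, block {p1,p3,p7,p8} splits into {p1,p3,p8} and {p7}.
No further refinement is possible. Final partition (6 blocks): {p6} | {p1,p3,p8} | {p5} | {p2} | {p4} | {p7}.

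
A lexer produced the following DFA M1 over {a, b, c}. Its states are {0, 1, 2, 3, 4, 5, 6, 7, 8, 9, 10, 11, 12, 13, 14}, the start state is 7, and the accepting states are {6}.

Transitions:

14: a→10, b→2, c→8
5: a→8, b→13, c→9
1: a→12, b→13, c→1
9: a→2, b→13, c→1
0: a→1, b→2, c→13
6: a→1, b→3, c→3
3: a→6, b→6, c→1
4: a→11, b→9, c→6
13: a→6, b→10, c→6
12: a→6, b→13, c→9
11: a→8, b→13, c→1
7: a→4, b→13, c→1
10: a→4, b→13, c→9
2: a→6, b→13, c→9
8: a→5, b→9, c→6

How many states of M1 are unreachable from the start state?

No path from 7 leads to 0, 14; the other 13 states are all reachable.

2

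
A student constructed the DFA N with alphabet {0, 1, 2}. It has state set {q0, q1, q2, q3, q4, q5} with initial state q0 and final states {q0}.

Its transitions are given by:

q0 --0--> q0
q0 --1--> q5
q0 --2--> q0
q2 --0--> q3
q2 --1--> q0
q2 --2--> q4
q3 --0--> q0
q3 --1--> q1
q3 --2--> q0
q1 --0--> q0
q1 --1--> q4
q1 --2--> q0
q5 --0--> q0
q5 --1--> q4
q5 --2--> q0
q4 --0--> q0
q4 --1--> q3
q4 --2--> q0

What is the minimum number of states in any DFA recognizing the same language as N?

2

States {q2} cannot be reached from the start state, so discard them.
P0 = {q0} | {q1,q3,q4,q5}.
The partition is now stable with 2 blocks: {q0} | {q1,q3,q4,q5}.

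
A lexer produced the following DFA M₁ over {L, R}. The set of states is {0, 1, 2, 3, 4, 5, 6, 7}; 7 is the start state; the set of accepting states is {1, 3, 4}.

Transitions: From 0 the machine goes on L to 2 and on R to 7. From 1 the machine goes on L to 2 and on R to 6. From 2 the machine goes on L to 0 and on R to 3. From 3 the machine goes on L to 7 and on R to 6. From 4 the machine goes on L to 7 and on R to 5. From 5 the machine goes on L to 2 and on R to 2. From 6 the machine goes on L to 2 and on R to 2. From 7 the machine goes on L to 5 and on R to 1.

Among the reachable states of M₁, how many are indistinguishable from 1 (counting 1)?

2

Reachable states from the start: {0,1,2,3,5,6,7}. Unreachable: {4} — drop them.
Initial partition by acceptance: {1,3} | {0,2,5,6,7}.
On input R, block {0,2,5,6,7} splits into {0,5,6} and {2,7}.
Stable partition: {1,3} | {0,5,6} | {2,7} — 3 equivalence classes.
The equivalence class containing 1 is {1,3}, of size 2.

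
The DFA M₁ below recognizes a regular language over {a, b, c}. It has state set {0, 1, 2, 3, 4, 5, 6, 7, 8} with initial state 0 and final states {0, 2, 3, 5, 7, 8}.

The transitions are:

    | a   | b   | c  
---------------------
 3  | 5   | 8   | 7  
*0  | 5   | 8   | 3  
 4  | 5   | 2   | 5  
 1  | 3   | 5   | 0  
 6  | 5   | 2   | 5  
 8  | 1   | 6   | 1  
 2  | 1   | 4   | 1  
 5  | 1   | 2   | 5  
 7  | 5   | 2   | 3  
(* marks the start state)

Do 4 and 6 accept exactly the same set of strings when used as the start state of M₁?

All states are reachable from the start state.
P0 = {0,2,3,5,7,8} | {1,4,6}.
Split {0,2,3,5,7,8} by δ(·,a) → {0,3,7} and {2,5,8}.
Refine {1,4,6} on symbol a: members go to different blocks, giving {4,6} and {1}.
Split {2,5,8} by δ(·,b) → {2,8} and {5}.
No further refinement is possible. Final partition (5 blocks): {0,3,7} | {4,6} | {2,8} | {1} | {5}.
4 and 6 lie in the same block of the stable partition, so they are equivalent — no string distinguishes them.

Yes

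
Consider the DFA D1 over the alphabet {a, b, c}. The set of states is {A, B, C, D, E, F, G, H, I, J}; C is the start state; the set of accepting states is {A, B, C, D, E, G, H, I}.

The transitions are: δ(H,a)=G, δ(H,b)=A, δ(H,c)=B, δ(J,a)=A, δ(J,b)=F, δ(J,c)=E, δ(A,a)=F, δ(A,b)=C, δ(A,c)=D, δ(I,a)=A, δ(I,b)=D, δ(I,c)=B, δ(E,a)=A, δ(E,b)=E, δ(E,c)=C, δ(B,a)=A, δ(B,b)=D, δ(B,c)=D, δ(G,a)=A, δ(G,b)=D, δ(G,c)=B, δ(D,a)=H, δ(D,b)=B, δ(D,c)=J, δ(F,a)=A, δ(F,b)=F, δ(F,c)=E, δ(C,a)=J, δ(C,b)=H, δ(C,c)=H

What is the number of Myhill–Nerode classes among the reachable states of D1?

8

Reachable states from the start: {A,B,C,D,E,F,G,H,J}. Unreachable: {I} — drop them.
P0 = {A,B,C,D,E,G,H} | {F,J}.
Refine {A,B,C,D,E,G,H} on symbol a: members go to different blocks, giving {B,D,E,G,H} and {A,C}.
Refine {B,D,E,G,H} on symbol a: members go to different blocks, giving {B,E,G} and {D,H}.
On input b, block {B,E,G} splits into {B,G} and {E}.
Split {B,G} by δ(·,c) → {B} and {G}.
Split {A,C} by δ(·,b) → {A} and {C}.
Refine {D,H} on symbol a: members go to different blocks, giving {D} and {H}.
Stable partition: {B} | {F,J} | {A} | {D} | {E} | {G} | {C} | {H} — 8 equivalence classes.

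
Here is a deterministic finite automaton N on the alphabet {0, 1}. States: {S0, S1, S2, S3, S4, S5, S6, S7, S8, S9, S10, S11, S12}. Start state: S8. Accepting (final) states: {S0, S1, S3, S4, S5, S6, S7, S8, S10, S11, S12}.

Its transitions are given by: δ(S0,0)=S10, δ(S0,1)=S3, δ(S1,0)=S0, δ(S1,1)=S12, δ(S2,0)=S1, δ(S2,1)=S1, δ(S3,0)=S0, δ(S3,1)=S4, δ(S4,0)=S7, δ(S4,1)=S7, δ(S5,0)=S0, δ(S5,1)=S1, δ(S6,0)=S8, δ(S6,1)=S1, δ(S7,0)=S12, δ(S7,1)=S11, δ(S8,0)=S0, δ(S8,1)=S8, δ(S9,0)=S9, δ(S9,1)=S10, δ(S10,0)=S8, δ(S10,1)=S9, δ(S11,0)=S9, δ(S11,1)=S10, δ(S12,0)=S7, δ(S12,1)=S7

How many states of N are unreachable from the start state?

No path from S8 leads to S1, S2, S5, S6; the other 9 states are all reachable.

4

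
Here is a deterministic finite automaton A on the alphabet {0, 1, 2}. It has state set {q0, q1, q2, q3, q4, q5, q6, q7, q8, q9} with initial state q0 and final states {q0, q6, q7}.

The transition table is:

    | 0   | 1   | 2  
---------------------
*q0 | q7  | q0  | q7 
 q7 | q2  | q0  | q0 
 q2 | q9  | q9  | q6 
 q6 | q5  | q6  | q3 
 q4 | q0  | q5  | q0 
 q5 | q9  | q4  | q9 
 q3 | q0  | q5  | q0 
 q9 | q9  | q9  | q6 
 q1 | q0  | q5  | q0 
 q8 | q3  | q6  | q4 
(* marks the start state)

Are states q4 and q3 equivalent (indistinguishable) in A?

States {q1,q8} cannot be reached from the start state, so discard them.
P0 = {q0,q6,q7} | {q2,q3,q4,q5,q9}.
On input 0, block {q0,q6,q7} splits into {q6,q7} and {q0}.
Refine {q6,q7} on symbol 1: members go to different blocks, giving {q6} and {q7}.
Refine {q2,q3,q4,q5,q9} on symbol 0: members go to different blocks, giving {q2,q5,q9} and {q3,q4}.
Refine {q2,q5,q9} on symbol 1: members go to different blocks, giving {q2,q9} and {q5}.
No further refinement is possible. Final partition (6 blocks): {q6} | {q2,q9} | {q0} | {q7} | {q3,q4} | {q5}.
q4 and q3 lie in the same block of the stable partition, so they are equivalent — no string distinguishes them.

Yes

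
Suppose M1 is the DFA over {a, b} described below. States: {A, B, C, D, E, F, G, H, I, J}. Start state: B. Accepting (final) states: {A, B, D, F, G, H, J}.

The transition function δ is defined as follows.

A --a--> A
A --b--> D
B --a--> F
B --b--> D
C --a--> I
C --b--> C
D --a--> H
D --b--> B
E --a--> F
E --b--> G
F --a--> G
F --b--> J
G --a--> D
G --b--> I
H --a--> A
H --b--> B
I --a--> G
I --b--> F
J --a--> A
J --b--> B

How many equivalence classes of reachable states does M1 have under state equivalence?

States {C,E} cannot be reached from the start state, so discard them.
Start with accepting vs non-accepting: {A,B,D,F,G,H,J} | {I}.
On input b, block {A,B,D,F,G,H,J} splits into {A,B,D,F,H,J} and {G}.
On input a, block {A,B,D,F,H,J} splits into {A,B,D,H,J} and {F}.
Split {A,B,D,H,J} by δ(·,a) → {A,D,H,J} and {B}.
On input b, block {A,D,H,J} splits into {D,H,J} and {A}.
Split {D,H,J} by δ(·,a) → {H,J} and {D}.
The partition is now stable with 7 blocks: {H,J} | {I} | {G} | {F} | {B} | {A} | {D}.

7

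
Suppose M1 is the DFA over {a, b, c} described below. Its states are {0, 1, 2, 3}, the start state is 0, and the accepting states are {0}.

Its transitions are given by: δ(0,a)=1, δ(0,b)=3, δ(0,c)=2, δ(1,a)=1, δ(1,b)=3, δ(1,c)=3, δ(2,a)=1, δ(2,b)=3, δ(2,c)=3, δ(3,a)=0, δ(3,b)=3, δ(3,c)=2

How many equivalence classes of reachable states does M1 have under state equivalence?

P0 = {0} | {1,2,3}.
Refine {1,2,3} on symbol a: members go to different blocks, giving {1,2} and {3}.
The partition is now stable with 3 blocks: {0} | {1,2} | {3}.

3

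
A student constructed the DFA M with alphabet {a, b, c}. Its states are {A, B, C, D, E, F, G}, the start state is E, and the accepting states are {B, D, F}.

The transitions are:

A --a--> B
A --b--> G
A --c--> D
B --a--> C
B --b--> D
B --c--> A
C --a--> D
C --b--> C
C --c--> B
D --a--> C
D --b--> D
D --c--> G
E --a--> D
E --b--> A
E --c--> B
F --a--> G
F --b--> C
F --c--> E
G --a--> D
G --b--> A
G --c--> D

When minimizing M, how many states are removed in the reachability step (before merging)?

1

Starting at E and following transitions, the reachable set is {A, B, C, D, E, G}. That leaves F unreachable — 1 in total.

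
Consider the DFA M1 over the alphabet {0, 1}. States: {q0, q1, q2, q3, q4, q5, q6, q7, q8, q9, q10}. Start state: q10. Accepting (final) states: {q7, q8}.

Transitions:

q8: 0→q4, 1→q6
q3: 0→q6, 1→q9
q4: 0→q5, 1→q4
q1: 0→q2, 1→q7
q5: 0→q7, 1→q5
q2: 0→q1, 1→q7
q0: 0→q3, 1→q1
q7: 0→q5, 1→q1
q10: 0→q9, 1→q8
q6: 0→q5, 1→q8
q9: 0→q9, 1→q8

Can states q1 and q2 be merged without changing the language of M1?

Yes

Reachable states from the start: {q1,q2,q4,q5,q6,q7,q8,q9,q10}. Unreachable: {q0,q3} — drop them.
P0 = {q7,q8} | {q1,q2,q4,q5,q6,q9,q10}.
Split {q1,q2,q4,q5,q6,q9,q10} by δ(·,0) → {q1,q2,q4,q6,q9,q10} and {q5}.
Split {q7,q8} by δ(·,0) → {q7} and {q8}.
Split {q1,q2,q4,q6,q9,q10} by δ(·,0) → {q1,q2,q9,q10} and {q4,q6}.
Split {q1,q2,q9,q10} by δ(·,1) → {q1,q2} and {q9,q10}.
Refine {q4,q6} on symbol 1: members go to different blocks, giving {q4} and {q6}.
No further refinement is possible. Final partition (7 blocks): {q7} | {q1,q2} | {q5} | {q8} | {q4} | {q9,q10} | {q6}.
q1 and q2 lie in the same block of the stable partition, so they are equivalent — no string distinguishes them.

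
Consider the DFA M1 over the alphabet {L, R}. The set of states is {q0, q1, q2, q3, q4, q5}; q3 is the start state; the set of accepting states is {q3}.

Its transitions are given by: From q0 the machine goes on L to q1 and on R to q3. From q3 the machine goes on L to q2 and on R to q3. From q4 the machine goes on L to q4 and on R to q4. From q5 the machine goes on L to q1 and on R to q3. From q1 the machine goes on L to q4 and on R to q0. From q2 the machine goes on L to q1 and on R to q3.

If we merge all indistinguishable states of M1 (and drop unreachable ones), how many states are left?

Reachable states from the start: {q0,q1,q2,q3,q4}. Unreachable: {q5} — drop them.
Start with accepting vs non-accepting: {q3} | {q0,q1,q2,q4}.
Split {q0,q1,q2,q4} by δ(·,R) → {q0,q2} and {q1,q4}.
Split {q1,q4} by δ(·,R) → {q1} and {q4}.
Stable partition: {q3} | {q0,q2} | {q1} | {q4} — 4 equivalence classes.

4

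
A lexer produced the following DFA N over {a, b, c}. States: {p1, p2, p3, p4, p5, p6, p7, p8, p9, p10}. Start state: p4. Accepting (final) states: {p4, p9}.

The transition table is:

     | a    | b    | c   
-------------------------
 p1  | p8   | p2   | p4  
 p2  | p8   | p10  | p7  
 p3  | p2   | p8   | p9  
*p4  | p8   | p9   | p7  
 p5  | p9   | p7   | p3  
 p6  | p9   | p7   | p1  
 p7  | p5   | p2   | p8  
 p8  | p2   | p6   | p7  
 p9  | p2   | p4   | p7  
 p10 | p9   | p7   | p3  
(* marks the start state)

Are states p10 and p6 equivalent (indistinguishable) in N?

Initial partition by acceptance: {p4,p9} | {p1,p2,p3,p5,p6,p7,p8,p10}.
Refine {p1,p2,p3,p5,p6,p7,p8,p10} on symbol a: members go to different blocks, giving {p1,p2,p3,p7,p8} and {p5,p6,p10}.
Split {p1,p2,p3,p7,p8} by δ(·,a) → {p1,p2,p3,p8} and {p7}.
On input b, block {p1,p2,p3,p8} splits into {p1,p3} and {p2,p8}.
No further refinement is possible. Final partition (5 blocks): {p4,p9} | {p1,p3} | {p5,p6,p10} | {p7} | {p2,p8}.
p10 and p6 lie in the same block of the stable partition, so they are equivalent — no string distinguishes them.

Yes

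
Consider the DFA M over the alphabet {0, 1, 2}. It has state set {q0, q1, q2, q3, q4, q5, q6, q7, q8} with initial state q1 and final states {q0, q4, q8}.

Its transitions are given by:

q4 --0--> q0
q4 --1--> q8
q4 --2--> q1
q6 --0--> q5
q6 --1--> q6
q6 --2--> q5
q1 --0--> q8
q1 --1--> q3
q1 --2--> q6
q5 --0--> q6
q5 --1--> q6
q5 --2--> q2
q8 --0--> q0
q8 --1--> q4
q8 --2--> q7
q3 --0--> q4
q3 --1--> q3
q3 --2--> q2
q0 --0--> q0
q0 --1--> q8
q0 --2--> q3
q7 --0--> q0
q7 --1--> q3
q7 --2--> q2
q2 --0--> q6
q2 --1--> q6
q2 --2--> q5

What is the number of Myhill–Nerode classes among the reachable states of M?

3

All states are reachable from the start state.
Initial partition by acceptance: {q0,q4,q8} | {q1,q2,q3,q5,q6,q7}.
Refine {q1,q2,q3,q5,q6,q7} on symbol 0: members go to different blocks, giving {q1,q3,q7} and {q2,q5,q6}.
Stable partition: {q0,q4,q8} | {q1,q3,q7} | {q2,q5,q6} — 3 equivalence classes.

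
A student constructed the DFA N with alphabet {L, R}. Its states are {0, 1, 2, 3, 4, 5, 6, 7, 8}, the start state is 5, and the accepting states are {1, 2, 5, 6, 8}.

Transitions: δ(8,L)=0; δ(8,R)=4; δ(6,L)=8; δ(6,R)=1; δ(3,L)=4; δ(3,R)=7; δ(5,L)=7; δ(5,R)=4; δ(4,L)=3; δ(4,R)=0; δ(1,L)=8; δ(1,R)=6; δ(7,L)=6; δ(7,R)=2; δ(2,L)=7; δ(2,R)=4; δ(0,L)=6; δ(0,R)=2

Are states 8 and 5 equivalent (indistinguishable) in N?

Initial partition by acceptance: {1,2,5,6,8} | {0,3,4,7}.
Refine {1,2,5,6,8} on symbol L: members go to different blocks, giving {2,5,8} and {1,6}.
Refine {0,3,4,7} on symbol L: members go to different blocks, giving {0,7} and {3,4}.
No further refinement is possible. Final partition (4 blocks): {2,5,8} | {0,7} | {1,6} | {3,4}.
8 and 5 lie in the same block of the stable partition, so they are equivalent — no string distinguishes them.

Yes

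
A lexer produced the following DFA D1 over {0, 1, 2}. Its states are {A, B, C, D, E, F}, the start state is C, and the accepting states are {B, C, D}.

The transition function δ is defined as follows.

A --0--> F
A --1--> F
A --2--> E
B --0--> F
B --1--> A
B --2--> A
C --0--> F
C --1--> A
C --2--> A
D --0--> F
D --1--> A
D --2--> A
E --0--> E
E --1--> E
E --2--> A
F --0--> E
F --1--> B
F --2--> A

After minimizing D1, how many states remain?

4

First remove the unreachable states {D}; 5 states remain.
Initial partition by acceptance: {B,C} | {A,E,F}.
Refine {A,E,F} on symbol 1: members go to different blocks, giving {A,E} and {F}.
Split {A,E} by δ(·,0) → {A} and {E}.
No further refinement is possible. Final partition (4 blocks): {B,C} | {A} | {F} | {E}.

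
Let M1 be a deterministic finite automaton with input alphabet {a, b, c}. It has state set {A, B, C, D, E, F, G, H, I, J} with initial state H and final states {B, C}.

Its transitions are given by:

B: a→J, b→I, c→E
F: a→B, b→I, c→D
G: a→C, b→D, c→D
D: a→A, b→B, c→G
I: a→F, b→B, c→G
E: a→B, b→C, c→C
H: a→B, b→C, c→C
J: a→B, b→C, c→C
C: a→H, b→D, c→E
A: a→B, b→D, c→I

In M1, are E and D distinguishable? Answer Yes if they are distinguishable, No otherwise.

P0 = {B,C} | {A,D,E,F,G,H,I,J}.
Refine {A,D,E,F,G,H,I,J} on symbol a: members go to different blocks, giving {A,E,F,G,H,J} and {D,I}.
Split {A,E,F,G,H,J} by δ(·,b) → {A,F,G} and {E,H,J}.
Stable partition: {B,C} | {A,F,G} | {D,I} | {E,H,J} — 4 equivalence classes.
E and D end up in different blocks, so they are distinguishable. For instance, the string 'a' is accepted from only E.

Yes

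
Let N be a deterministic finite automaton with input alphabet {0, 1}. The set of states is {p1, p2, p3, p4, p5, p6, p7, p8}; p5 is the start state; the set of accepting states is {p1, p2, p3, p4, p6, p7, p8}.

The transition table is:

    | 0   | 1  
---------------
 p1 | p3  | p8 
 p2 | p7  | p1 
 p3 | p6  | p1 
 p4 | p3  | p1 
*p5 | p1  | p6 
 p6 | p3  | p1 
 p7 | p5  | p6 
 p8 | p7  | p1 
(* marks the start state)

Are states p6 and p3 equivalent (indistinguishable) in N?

Yes

First remove the unreachable states {p2,p4}; 6 states remain.
Initial partition by acceptance: {p1,p3,p6,p7,p8} | {p5}.
On input 0, block {p1,p3,p6,p7,p8} splits into {p1,p3,p6,p8} and {p7}.
Refine {p1,p3,p6,p8} on symbol 0: members go to different blocks, giving {p1,p3,p6} and {p8}.
Split {p1,p3,p6} by δ(·,1) → {p3,p6} and {p1}.
No further refinement is possible. Final partition (5 blocks): {p3,p6} | {p5} | {p7} | {p8} | {p1}.
p6 and p3 lie in the same block of the stable partition, so they are equivalent — no string distinguishes them.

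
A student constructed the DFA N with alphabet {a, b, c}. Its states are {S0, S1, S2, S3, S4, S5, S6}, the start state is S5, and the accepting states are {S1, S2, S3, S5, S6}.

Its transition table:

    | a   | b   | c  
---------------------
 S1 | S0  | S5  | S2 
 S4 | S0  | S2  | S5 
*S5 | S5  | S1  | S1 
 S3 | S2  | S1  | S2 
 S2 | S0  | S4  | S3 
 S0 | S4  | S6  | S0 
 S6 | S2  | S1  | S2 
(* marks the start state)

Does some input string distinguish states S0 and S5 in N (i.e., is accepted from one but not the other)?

Yes

Initial partition by acceptance: {S1,S2,S3,S5,S6} | {S0,S4}.
Refine {S1,S2,S3,S5,S6} on symbol a: members go to different blocks, giving {S3,S5,S6} and {S1,S2}.
Split {S3,S5,S6} by δ(·,a) → {S3,S6} and {S5}.
On input b, block {S0,S4} splits into {S0} and {S4}.
Split {S1,S2} by δ(·,b) → {S1} and {S2}.
The partition is now stable with 6 blocks: {S3,S6} | {S0} | {S1} | {S5} | {S4} | {S2}.
S0 and S5 end up in different blocks, so they are distinguishable. For instance, the string 'ε' is accepted from only S5.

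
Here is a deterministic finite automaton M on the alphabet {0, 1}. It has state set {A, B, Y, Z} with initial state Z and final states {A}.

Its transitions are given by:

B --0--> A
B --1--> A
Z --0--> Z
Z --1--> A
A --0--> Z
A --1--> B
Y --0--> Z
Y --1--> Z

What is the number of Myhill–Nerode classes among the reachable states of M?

3

States {Y} cannot be reached from the start state, so discard them.
Initial partition by acceptance: {A} | {B,Z}.
On input 0, block {B,Z} splits into {Z} and {B}.
The partition is now stable with 3 blocks: {A} | {Z} | {B}.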